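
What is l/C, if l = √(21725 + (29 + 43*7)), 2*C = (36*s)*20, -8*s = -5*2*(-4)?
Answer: -√22055/1800 ≈ -0.082505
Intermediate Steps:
s = -5 (s = -(-5*2)*(-4)/8 = -(-5)*(-4)/4 = -⅛*40 = -5)
C = -1800 (C = ((36*(-5))*20)/2 = (-180*20)/2 = (½)*(-3600) = -1800)
l = √22055 (l = √(21725 + (29 + 301)) = √(21725 + 330) = √22055 ≈ 148.51)
l/C = √22055/(-1800) = √22055*(-1/1800) = -√22055/1800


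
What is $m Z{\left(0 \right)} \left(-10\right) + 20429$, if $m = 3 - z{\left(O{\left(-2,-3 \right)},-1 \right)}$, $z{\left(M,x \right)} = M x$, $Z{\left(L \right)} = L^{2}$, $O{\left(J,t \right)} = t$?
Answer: $20429$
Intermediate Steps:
$m = 0$ ($m = 3 - \left(-3\right) \left(-1\right) = 3 - 3 = 0$)
$m Z{\left(0 \right)} \left(-10\right) + 20429 = 0 \cdot 0^{2} \left(-10\right) + 20429 = 0 \cdot 0 \left(-10\right) + 20429 = 0 \left(-10\right) + 20429 = 0 + 20429 = 20429$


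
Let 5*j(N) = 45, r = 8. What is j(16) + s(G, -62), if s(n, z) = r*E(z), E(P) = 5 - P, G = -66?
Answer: 545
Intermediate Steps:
j(N) = 9 (j(N) = (1/5)*45 = 9)
s(n, z) = 40 - 8*z (s(n, z) = 8*(5 - z) = 40 - 8*z)
j(16) + s(G, -62) = 9 + (40 - 8*(-62)) = 9 + (40 + 496) = 9 + 536 = 545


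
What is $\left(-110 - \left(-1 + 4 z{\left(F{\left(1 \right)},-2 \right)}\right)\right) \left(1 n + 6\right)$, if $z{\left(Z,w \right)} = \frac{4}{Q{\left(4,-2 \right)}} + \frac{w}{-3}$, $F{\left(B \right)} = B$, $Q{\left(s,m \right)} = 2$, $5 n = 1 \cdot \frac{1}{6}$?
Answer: $- \frac{64979}{90} \approx -721.99$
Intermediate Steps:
$n = \frac{1}{30}$ ($n = \frac{1 \cdot \frac{1}{6}}{5} = \frac{1}{5} \cdot \frac{1}{6} = \frac{1}{30} \approx 0.033333$)
$z{\left(Z,w \right)} = 2 - \frac{w}{3}$ ($z{\left(Z,w \right)} = \frac{4}{2} + \frac{w}{-3} = 4 \cdot \frac{1}{2} + w \left(- \frac{1}{3}\right) = 2 - \frac{w}{3}$)
$\left(-110 - \left(-1 + 4 z{\left(F{\left(1 \right)},-2 \right)}\right)\right) \left(1 n + 6\right) = \left(-110 + \left(1 - 4 \left(2 - - \frac{2}{3}\right)\right)\right) \left(1 \cdot \frac{1}{30} + 6\right) = \left(-110 + \left(1 - 4 \left(2 + \frac{2}{3}\right)\right)\right) \left(\frac{1}{30} + 6\right) = \left(-110 + \left(1 - \frac{32}{3}\right)\right) \frac{181}{30} = \left(-110 - \frac{29}{3}\right) \frac{181}{30} = \left(- \frac{359}{3}\right) \frac{181}{30} = - \frac{64979}{90}$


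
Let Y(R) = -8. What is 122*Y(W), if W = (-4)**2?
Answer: -976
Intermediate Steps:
W = 16
122*Y(W) = 122*(-8) = -976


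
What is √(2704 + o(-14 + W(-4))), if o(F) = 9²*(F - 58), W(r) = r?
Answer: 2*I*√863 ≈ 58.754*I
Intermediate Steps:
o(F) = -4698 + 81*F (o(F) = 81*(-58 + F) = -4698 + 81*F)
√(2704 + o(-14 + W(-4))) = √(2704 + (-4698 + 81*(-14 - 4))) = √(2704 + (-4698 + 81*(-18))) = √(2704 + (-4698 - 1458)) = √(2704 - 6156) = √(-3452) = 2*I*√863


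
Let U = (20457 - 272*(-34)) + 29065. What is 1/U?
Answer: 1/58770 ≈ 1.7015e-5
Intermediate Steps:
U = 58770 (U = (20457 + 9248) + 29065 = 29705 + 29065 = 58770)
1/U = 1/58770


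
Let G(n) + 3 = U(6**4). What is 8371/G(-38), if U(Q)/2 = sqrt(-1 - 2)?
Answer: -8371/7 - 16742*I*sqrt(3)/21 ≈ -1195.9 - 1380.9*I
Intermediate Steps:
U(Q) = 2*I*sqrt(3) (U(Q) = 2*sqrt(-1 - 2) = 2*sqrt(-3) = 2*(I*sqrt(3)) = 2*I*sqrt(3))
G(n) = -3 + 2*I*sqrt(3)
8371/G(-38) = 8371/(-3 + 2*I*sqrt(3))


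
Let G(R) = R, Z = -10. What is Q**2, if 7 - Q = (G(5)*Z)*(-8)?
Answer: 154449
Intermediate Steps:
Q = -393 (Q = 7 - 5*(-10)*(-8) = 7 - (-50)*(-8) = 7 - 1*400 = 7 - 400 = -393)
Q**2 = (-393)**2 = 154449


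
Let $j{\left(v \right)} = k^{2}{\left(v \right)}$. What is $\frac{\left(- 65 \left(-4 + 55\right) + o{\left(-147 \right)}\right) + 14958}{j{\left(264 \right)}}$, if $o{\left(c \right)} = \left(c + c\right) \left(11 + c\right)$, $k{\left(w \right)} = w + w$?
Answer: $\frac{17209}{92928} \approx 0.18519$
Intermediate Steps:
$k{\left(w \right)} = 2 w$
$o{\left(c \right)} = 2 c \left(11 + c\right)$
$j{\left(v \right)} = 4 v^{2}$ ($j{\left(v \right)} = \left(2 v\right)^{2} = 4 v^{2}$)
$\frac{\left(- 65 \left(-4 + 55\right) + o{\left(-147 \right)}\right) + 14958}{j{\left(264 \right)}} = \frac{\left(- 65 \left(-4 + 55\right) + 2 \left(-147\right) \left(11 - 147\right)\right) + 14958}{4 \cdot 264^{2}} = \frac{\left(\left(-65\right) 51 + 2 \left(-147\right) \left(-136\right)\right) + 14958}{4 \cdot 69696} = \frac{\left(-3315 + 39984\right) + 14958}{278784} = \left(36669 + 14958\right) \frac{1}{278784} = 51627 \cdot \frac{1}{278784} = \frac{17209}{92928}$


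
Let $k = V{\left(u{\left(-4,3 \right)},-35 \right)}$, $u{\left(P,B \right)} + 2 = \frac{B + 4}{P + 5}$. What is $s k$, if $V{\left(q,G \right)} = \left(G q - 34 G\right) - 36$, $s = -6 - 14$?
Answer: $-19580$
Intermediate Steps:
$u{\left(P,B \right)} = -2 + \frac{4 + B}{5 + P}$ ($u{\left(P,B \right)} = -2 + \frac{B + 4}{P + 5} = -2 + \frac{4 + B}{5 + P}$)
$s = -20$
$V{\left(q,G \right)} = -36 - 34 G + G q$ ($V{\left(q,G \right)} = \left(- 34 G + G q\right) - 36 = -36 - 34 G + G q$)
$k = 979$ ($k = -36 - -1190 - 35 \frac{-6 + 3 - -8}{5 - 4} = -36 + 1190 - 35 \frac{-6 + 3 + 8}{1} = -36 + 1190 - 35 \cdot 1 \cdot 5 = -36 + 1190 - 175 = 979$)
$s k = \left(-20\right) 979 = -19580$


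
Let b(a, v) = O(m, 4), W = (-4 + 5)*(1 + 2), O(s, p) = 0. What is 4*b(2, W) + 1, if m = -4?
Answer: 1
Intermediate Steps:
W = 3 (W = 1*3 = 3)
b(a, v) = 0
4*b(2, W) + 1 = 4*0 + 1 = 0 + 1 = 1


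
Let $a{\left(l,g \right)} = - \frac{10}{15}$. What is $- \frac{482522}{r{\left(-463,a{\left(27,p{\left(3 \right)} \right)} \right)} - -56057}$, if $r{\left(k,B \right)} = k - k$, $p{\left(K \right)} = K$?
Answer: $- \frac{482522}{56057} \approx -8.6077$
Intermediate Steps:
$a{\left(l,g \right)} = - \frac{2}{3}$ ($a{\left(l,g \right)} = \left(-10\right) \frac{1}{15} = - \frac{2}{3}$)
$r{\left(k,B \right)} = 0$
$- \frac{482522}{r{\left(-463,a{\left(27,p{\left(3 \right)} \right)} \right)} - -56057} = - \frac{482522}{0 - -56057} = - \frac{482522}{0 + 56057} = - \frac{482522}{56057}$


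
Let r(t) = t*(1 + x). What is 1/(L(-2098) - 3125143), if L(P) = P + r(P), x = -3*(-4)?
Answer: -1/3154515 ≈ -3.1701e-7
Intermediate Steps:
x = 12
r(t) = 13*t (r(t) = t*(1 + 12) = t*13 = 13*t)
L(P) = 14*P (L(P) = P + 13*P = 14*P)
1/(L(-2098) - 3125143) = 1/(14*(-2098) - 3125143) = 1/(-29372 - 3125143) = 1/(-3154515) = -1/3154515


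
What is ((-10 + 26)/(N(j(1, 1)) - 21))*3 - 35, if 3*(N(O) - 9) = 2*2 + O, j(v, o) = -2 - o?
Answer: -1369/35 ≈ -39.114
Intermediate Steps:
N(O) = 31/3 + O/3 (N(O) = 9 + (2*2 + O)/3 = 9 + (4 + O)/3 = 9 + (4/3 + O/3) = 31/3 + O/3)
((-10 + 26)/(N(j(1, 1)) - 21))*3 - 35 = ((-10 + 26)/((31/3 + (-2 - 1*1)/3) - 21))*3 - 35 = (16/((31/3 + (-2 - 1)/3) - 21))*3 - 35 = (16/((31/3 + (⅓)*(-3)) - 21))*3 - 35 = (16/((31/3 - 1) - 21))*3 - 35 = (16/(28/3 - 21))*3 - 35 = (16/(-35/3))*3 - 35 = (16*(-3/35))*3 - 35 = -48/35*3 - 35 = -144/35 - 35 = -1369/35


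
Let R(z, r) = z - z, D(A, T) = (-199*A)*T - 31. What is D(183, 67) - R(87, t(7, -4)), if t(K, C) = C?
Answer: -2439970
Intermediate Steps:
D(A, T) = -31 - 199*A*T (D(A, T) = -199*A*T - 31 = -31 - 199*A*T)
R(z, r) = 0
D(183, 67) - R(87, t(7, -4)) = (-31 - 199*183*67) - 1*0 = (-31 - 2439939) + 0 = -2439970 + 0 = -2439970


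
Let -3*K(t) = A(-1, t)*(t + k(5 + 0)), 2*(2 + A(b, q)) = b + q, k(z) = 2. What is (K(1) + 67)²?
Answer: 4761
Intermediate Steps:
A(b, q) = -2 + b/2 + q/2 (A(b, q) = -2 + (b + q)/2 = -2 + (b/2 + q/2) = -2 + b/2 + q/2)
K(t) = -(2 + t)*(-5/2 + t/2)/3 (K(t) = -(-2 + (½)*(-1) + t/2)*(t + 2)/3 = -(-2 - ½ + t/2)*(2 + t)/3 = -(-5/2 + t/2)*(2 + t)/3 = -(2 + t)*(-5/2 + t/2)/3)
(K(1) + 67)² = (-(-5 + 1)*(2 + 1)/6 + 67)² = (-⅙*(-4)*3 + 67)² = (2 + 67)² = 69² = 4761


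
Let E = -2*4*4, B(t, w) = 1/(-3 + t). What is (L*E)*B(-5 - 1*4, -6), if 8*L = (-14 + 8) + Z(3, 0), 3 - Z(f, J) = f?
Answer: -2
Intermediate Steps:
Z(f, J) = 3 - f
E = -32 (E = -8*4 = -32)
L = -¾ (L = ((-14 + 8) + (3 - 1*3))/8 = (-6 + (3 - 3))/8 = (-6 + 0)/8 = (⅛)*(-6) = -¾ ≈ -0.75000)
(L*E)*B(-5 - 1*4, -6) = (-¾*(-32))/(-3 + (-5 - 1*4)) = 24/(-3 + (-5 - 4)) = 24/(-3 - 9) = 24/(-12) = 24*(-1/12) = -2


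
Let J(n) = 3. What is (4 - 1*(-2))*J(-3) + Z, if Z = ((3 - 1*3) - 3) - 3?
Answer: 12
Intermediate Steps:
Z = -6 (Z = ((3 - 3) - 3) - 3 = (0 - 3) - 3 = -3 - 3 = -6)
(4 - 1*(-2))*J(-3) + Z = (4 - 1*(-2))*3 - 6 = (4 + 2)*3 - 6 = 6*3 - 6 = 18 - 6 = 12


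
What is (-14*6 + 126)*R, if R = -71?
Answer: -2982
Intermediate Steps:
(-14*6 + 126)*R = (-14*6 + 126)*(-71) = (-84 + 126)*(-71) = 42*(-71) = -2982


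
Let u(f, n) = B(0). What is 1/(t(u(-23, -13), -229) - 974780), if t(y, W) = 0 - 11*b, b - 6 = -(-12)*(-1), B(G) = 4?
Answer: -1/974714 ≈ -1.0259e-6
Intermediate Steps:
u(f, n) = 4
b = -6 (b = 6 - (-12)*(-1) = 6 - 4*3 = 6 - 12 = -6)
t(y, W) = 66 (t(y, W) = 0 - 11*(-6) = 0 + 66 = 66)
1/(t(u(-23, -13), -229) - 974780) = 1/(66 - 974780) = 1/(-974714) = -1/974714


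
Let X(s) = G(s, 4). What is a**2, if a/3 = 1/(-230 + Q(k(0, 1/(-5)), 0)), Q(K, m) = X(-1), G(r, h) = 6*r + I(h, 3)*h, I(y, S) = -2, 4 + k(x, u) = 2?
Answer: 9/59536 ≈ 0.00015117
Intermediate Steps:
k(x, u) = -2 (k(x, u) = -4 + 2 = -2)
G(r, h) = -2*h + 6*r (G(r, h) = 6*r - 2*h = -2*h + 6*r)
X(s) = -8 + 6*s (X(s) = -2*4 + 6*s = -8 + 6*s)
Q(K, m) = -14 (Q(K, m) = -8 + 6*(-1) = -8 - 6 = -14)
a = -3/244 (a = 3/(-230 - 14) = 3/(-244) = 3*(-1/244) = -3/244 ≈ -0.012295)
a**2 = (-3/244)**2 = 9/59536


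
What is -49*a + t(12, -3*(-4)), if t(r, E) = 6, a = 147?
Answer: -7197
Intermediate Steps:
-49*a + t(12, -3*(-4)) = -49*147 + 6 = -7203 + 6 = -7197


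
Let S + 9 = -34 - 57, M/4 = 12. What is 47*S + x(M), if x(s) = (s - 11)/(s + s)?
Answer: -451163/96 ≈ -4699.6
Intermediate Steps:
M = 48 (M = 4*12 = 48)
S = -100 (S = -9 + (-34 - 57) = -9 - 91 = -100)
x(s) = (-11 + s)/(2*s) (x(s) = (-11 + s)/((2*s)) = (-11 + s)*(1/(2*s)) = (-11 + s)/(2*s))
47*S + x(M) = 47*(-100) + (½)*(-11 + 48)/48 = -4700 + (½)*(1/48)*37 = -4700 + 37/96 = -451163/96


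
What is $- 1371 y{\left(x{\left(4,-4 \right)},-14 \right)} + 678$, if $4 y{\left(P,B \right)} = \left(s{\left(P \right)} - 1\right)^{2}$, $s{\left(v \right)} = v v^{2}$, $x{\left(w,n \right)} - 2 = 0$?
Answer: $- \frac{64467}{4} \approx -16117.0$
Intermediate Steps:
$x{\left(w,n \right)} = 2$ ($x{\left(w,n \right)} = 2 + 0 = 2$)
$s{\left(v \right)} = v^{3}$
$y{\left(P,B \right)} = \frac{\left(-1 + P^{3}\right)^{2}}{4}$ ($y{\left(P,B \right)} = \frac{\left(P^{3} - 1\right)^{2}}{4} = \frac{\left(-1 + P^{3}\right)^{2}}{4}$)
$- 1371 y{\left(x{\left(4,-4 \right)},-14 \right)} + 678 = - 1371 \frac{\left(-1 + 2^{3}\right)^{2}}{4} + 678 = - 1371 \frac{\left(-1 + 8\right)^{2}}{4} + 678 = - 1371 \frac{7^{2}}{4} + 678 = - 1371 \cdot \frac{1}{4} \cdot 49 + 678 = \left(-1371\right) \frac{49}{4} + 678 = - \frac{67179}{4} + 678 = - \frac{64467}{4}$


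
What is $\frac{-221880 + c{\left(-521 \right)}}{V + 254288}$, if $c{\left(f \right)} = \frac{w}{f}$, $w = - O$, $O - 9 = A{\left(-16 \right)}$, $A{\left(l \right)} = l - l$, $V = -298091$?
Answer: $\frac{38533157}{7607121} \approx 5.0654$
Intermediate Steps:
$A{\left(l \right)} = 0$
$O = 9$ ($O = 9 + 0 = 9$)
$w = -9$ ($w = \left(-1\right) 9 = -9$)
$c{\left(f \right)} = - \frac{9}{f}$
$\frac{-221880 + c{\left(-521 \right)}}{V + 254288} = \frac{-221880 - \frac{9}{-521}}{-298091 + 254288} = \frac{-221880 - - \frac{9}{521}}{-43803} = \left(-221880 + \frac{9}{521}\right) \left(- \frac{1}{43803}\right) = \left(- \frac{115599471}{521}\right) \left(- \frac{1}{43803}\right) = \frac{38533157}{7607121}$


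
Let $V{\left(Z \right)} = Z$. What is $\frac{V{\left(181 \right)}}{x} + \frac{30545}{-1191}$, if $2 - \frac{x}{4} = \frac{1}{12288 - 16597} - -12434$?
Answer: $- \frac{6546048817099}{255205036068} \approx -25.65$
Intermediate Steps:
$x = - \frac{214277948}{4309}$ ($x = 8 - 4 \left(\frac{1}{12288 - 16597} - -12434\right) = 8 - 4 \left(\frac{1}{-4309} + 12434\right) = 8 - 4 \left(- \frac{1}{4309} + 12434\right) = 8 - \frac{214312420}{4309} = - \frac{214277948}{4309} \approx -49728.0$)
$\frac{V{\left(181 \right)}}{x} + \frac{30545}{-1191} = \frac{181}{- \frac{214277948}{4309}} + \frac{30545}{-1191} = 181 \left(- \frac{4309}{214277948}\right) + 30545 \left(- \frac{1}{1191}\right) = - \frac{779929}{214277948} - \frac{30545}{1191} = - \frac{6546048817099}{255205036068}$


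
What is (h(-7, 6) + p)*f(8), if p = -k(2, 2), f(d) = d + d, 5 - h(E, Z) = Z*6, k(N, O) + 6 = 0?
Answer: -400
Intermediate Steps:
k(N, O) = -6 (k(N, O) = -6 + 0 = -6)
h(E, Z) = 5 - 6*Z (h(E, Z) = 5 - Z*6 = 5 - 6*Z)
f(d) = 2*d
p = 6 (p = -1*(-6) = 6)
(h(-7, 6) + p)*f(8) = ((5 - 6*6) + 6)*(2*8) = ((5 - 36) + 6)*16 = (-31 + 6)*16 = -25*16 = -400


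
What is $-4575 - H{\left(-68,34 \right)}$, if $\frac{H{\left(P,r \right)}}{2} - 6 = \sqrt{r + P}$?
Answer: $-4587 - 2 i \sqrt{34} \approx -4587.0 - 11.662 i$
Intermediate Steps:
$H{\left(P,r \right)} = 12 + 2 \sqrt{P + r}$ ($H{\left(P,r \right)} = 12 + 2 \sqrt{r + P} = 12 + 2 \sqrt{P + r}$)
$-4575 - H{\left(-68,34 \right)} = -4575 - \left(12 + 2 \sqrt{-68 + 34}\right) = -4575 - \left(12 + 2 \sqrt{-34}\right) = -4575 - \left(12 + 2 i \sqrt{34}\right) = -4587 - 2 i \sqrt{34}$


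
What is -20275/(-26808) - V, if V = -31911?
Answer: 855490363/26808 ≈ 31912.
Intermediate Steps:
-20275/(-26808) - V = -20275/(-26808) - 1*(-31911) = -20275*(-1/26808) + 31911 = 20275/26808 + 31911 = 855490363/26808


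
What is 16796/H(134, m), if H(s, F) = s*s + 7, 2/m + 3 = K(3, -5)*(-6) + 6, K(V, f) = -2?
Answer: 16796/17963 ≈ 0.93503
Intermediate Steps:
m = 2/15 (m = 2/(-3 + (-2*(-6) + 6)) = 2/(-3 + (12 + 6)) = 2/(-3 + 18) = 2/15 ≈ 0.13333)
H(s, F) = 7 + s² (H(s, F) = s² + 7 = 7 + s²)
16796/H(134, m) = 16796/(7 + 134²) = 16796/(7 + 17956) = 16796/17963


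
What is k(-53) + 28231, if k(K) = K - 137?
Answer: 28041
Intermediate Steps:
k(K) = -137 + K
k(-53) + 28231 = (-137 - 53) + 28231 = -190 + 28231 = 28041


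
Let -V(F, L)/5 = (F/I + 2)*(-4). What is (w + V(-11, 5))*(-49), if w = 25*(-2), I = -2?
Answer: -4900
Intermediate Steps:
V(F, L) = 40 - 10*F (V(F, L) = -5*(F/(-2) + 2)*(-4) = -5*(F*(-½) + 2)*(-4) = -5*(-F/2 + 2)*(-4) = -5*(2 - F/2)*(-4) = -5*(-8 + 2*F) = 40 - 10*F)
w = -50
(w + V(-11, 5))*(-49) = (-50 + (40 - 10*(-11)))*(-49) = (-50 + (40 + 110))*(-49) = (-50 + 150)*(-49) = 100*(-49) = -4900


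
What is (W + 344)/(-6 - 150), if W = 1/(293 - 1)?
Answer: -33483/15184 ≈ -2.2052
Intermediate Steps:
W = 1/292 ≈ 0.0034247
(W + 344)/(-6 - 150) = (1/292 + 344)/(-6 - 150) = (100449/292)/(-156) = (100449/292)*(-1/156) = -33483/15184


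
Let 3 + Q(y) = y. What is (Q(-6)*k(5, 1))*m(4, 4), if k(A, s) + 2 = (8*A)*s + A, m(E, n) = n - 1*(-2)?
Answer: -2322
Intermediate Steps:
Q(y) = -3 + y
m(E, n) = 2 + n (m(E, n) = n + 2 = 2 + n)
k(A, s) = -2 + A + 8*A*s (k(A, s) = -2 + ((8*A)*s + A) = -2 + (8*A*s + A) = -2 + (A + 8*A*s) = -2 + A + 8*A*s)
(Q(-6)*k(5, 1))*m(4, 4) = ((-3 - 6)*(-2 + 5 + 8*5*1))*(2 + 4) = -9*(-2 + 5 + 40)*6 = -9*43*6 = -387*6 = -2322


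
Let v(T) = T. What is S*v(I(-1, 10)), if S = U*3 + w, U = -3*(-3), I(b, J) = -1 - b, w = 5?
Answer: 0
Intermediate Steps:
U = 9
S = 32 (S = 9*3 + 5 = 27 + 5 = 32)
S*v(I(-1, 10)) = 32*(-1 - 1*(-1)) = 32*(-1 + 1) = 32*0 = 0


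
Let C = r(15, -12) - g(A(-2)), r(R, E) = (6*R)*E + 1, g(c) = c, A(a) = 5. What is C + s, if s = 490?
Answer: -594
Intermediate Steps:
r(R, E) = 1 + 6*E*R (r(R, E) = 6*E*R + 1 = 1 + 6*E*R)
C = -1084 (C = (1 + 6*(-12)*15) - 1*5 = (1 - 1080) - 5 = -1079 - 5 = -1084)
C + s = -1084 + 490 = -594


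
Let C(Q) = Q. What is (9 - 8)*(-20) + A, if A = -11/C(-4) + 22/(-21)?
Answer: -1537/84 ≈ -18.298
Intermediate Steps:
A = 143/84 (A = -11/(-4) + 22/(-21) = -11*(-¼) + 22*(-1/21) = 11/4 - 22/21 = 143/84 ≈ 1.7024)
(9 - 8)*(-20) + A = (9 - 8)*(-20) + 143/84 = 1*(-20) + 143/84 = -20 + 143/84 = -1537/84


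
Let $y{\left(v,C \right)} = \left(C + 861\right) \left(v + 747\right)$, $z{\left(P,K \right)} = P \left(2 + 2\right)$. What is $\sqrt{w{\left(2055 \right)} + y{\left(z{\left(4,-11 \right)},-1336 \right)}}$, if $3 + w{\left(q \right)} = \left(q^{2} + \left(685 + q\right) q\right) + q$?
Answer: $2 \sqrt{2373338} \approx 3081.1$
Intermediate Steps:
$z{\left(P,K \right)} = 4 P$ ($z{\left(P,K \right)} = P 4 = 4 P$)
$y{\left(v,C \right)} = \left(747 + v\right) \left(861 + C\right)$ ($y{\left(v,C \right)} = \left(861 + C\right) \left(747 + v\right) = \left(747 + v\right) \left(861 + C\right)$)
$w{\left(q \right)} = -3 + q + q^{2} + q \left(685 + q\right)$ ($w{\left(q \right)} = -3 + \left(\left(q^{2} + \left(685 + q\right) q\right) + q\right) = -3 + \left(\left(q^{2} + q \left(685 + q\right)\right) + q\right) = -3 + \left(q + q^{2} + q \left(685 + q\right)\right) = -3 + q + q^{2} + q \left(685 + q\right)$)
$\sqrt{w{\left(2055 \right)} + y{\left(z{\left(4,-11 \right)},-1336 \right)}} = \sqrt{\left(-3 + 2 \cdot 2055^{2} + 686 \cdot 2055\right) + \left(643167 + 747 \left(-1336\right) + 861 \cdot 4 \cdot 4 - 1336 \cdot 4 \cdot 4\right)} = \sqrt{\left(-3 + 2 \cdot 4223025 + 1409730\right) + \left(643167 - 997992 + 861 \cdot 16 - 21376\right)} = \sqrt{\left(-3 + 8446050 + 1409730\right) + \left(643167 - 997992 + 13776 - 21376\right)} = \sqrt{9855777 - 362425} = \sqrt{9493352} = 2 \sqrt{2373338}$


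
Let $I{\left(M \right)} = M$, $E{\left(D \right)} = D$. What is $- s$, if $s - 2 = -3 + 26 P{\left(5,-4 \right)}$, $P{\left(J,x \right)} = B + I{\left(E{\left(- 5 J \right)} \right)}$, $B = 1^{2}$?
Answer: $625$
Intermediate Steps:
$B = 1$
$P{\left(J,x \right)} = 1 - 5 J$
$s = -625$ ($s = 2 + \left(-3 + 26 \left(1 - 25\right)\right) = 2 + \left(-3 + 26 \left(-24\right)\right) = 2 - 627 = -625$)
$- s = \left(-1\right) \left(-625\right) = 625$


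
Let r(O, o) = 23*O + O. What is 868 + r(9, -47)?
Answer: 1084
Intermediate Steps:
r(O, o) = 24*O
868 + r(9, -47) = 868 + 24*9 = 868 + 216 = 1084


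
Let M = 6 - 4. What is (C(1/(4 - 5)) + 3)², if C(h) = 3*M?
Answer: 81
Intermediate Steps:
M = 2
C(h) = 6 (C(h) = 3*2 = 6)
(C(1/(4 - 5)) + 3)² = (6 + 3)² = 9² = 81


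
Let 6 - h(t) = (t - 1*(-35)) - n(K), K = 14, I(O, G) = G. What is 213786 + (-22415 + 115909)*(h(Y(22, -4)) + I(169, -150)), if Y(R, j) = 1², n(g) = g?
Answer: -15306218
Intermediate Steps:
Y(R, j) = 1
h(t) = -15 - t (h(t) = 6 - ((t - 1*(-35)) - 1*14) = 6 - ((t + 35) - 14) = 6 - ((35 + t) - 14) = 6 - (21 + t) = 6 + (-21 - t) = -15 - t)
213786 + (-22415 + 115909)*(h(Y(22, -4)) + I(169, -150)) = 213786 + (-22415 + 115909)*((-15 - 1*1) - 150) = 213786 + 93494*((-15 - 1) - 150) = 213786 + 93494*(-16 - 150) = 213786 + 93494*(-166) = 213786 - 15520004 = -15306218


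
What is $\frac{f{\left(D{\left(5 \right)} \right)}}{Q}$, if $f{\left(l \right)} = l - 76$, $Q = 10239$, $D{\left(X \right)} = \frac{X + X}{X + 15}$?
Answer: $- \frac{151}{20478} \approx -0.0073738$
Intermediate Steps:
$D{\left(X \right)} = \frac{2 X}{15 + X}$
$f{\left(l \right)} = -76 + l$
$\frac{f{\left(D{\left(5 \right)} \right)}}{Q} = \frac{-76 + 2 \cdot 5 \frac{1}{15 + 5}}{10239} = \left(-76 + 2 \cdot 5 \cdot \frac{1}{20}\right) \frac{1}{10239} = \left(-76 + \frac{1}{2}\right) \frac{1}{10239} = \left(- \frac{151}{2}\right) \frac{1}{10239} = - \frac{151}{20478}$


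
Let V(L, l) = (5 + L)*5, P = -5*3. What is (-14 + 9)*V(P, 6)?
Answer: 250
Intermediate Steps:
P = -15 (P = -5*3 = -15)
V(L, l) = 25 + 5*L
(-14 + 9)*V(P, 6) = (-14 + 9)*(25 + 5*(-15)) = -5*(25 - 75) = -5*(-50) = 250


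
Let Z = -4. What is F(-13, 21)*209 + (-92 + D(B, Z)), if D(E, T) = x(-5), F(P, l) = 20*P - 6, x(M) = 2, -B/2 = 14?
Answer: -55684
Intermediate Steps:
B = -28 (B = -2*14 = -28)
F(P, l) = -6 + 20*P
D(E, T) = 2
F(-13, 21)*209 + (-92 + D(B, Z)) = (-6 + 20*(-13))*209 + (-92 + 2) = (-6 - 260)*209 - 90 = -266*209 - 90 = -55594 - 90 = -55684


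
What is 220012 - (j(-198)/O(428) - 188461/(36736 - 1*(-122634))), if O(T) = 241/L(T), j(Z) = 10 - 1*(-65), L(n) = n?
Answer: 8445187940141/38408170 ≈ 2.1988e+5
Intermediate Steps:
j(Z) = 75 (j(Z) = 10 + 65 = 75)
O(T) = 241/T
220012 - (j(-198)/O(428) - 188461/(36736 - 1*(-122634))) = 220012 - (75/((241/428)) - 188461/(36736 - 1*(-122634))) = 220012 - (75/((241*(1/428))) - 188461/(36736 + 122634)) = 220012 - (75/(241/428) - 188461/159370) = 220012 - (75*(428/241) - 188461*1/159370) = 220012 - (32100/241 - 188461/159370) = 220012 - 1*5070357899/38408170 = 220012 - 5070357899/38408170 = 8445187940141/38408170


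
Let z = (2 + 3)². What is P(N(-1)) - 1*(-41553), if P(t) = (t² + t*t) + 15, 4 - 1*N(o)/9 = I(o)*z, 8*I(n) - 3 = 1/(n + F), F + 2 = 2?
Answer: 339105/8 ≈ 42388.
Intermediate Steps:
F = 0 (F = -2 + 2 = 0)
I(n) = 3/8 + 1/(8*n) (I(n) = 3/8 + 1/(8*(n + 0)) = 3/8 + 1/(8*n))
z = 25 (z = 5² = 25)
N(o) = 36 - 225*(1 + 3*o)/(8*o) (N(o) = 36 - 9*(1 + 3*o)/(8*o)*25 = 36 - 225*(1 + 3*o)/(8*o))
P(t) = 15 + 2*t² (P(t) = (t² + t²) + 15 = 2*t² + 15 = 15 + 2*t²)
P(N(-1)) - 1*(-41553) = (15 + 2*((9/8)*(-25 - 43*(-1))/(-1))²) - 1*(-41553) = (15 + 2*((9/8)*(-1)*(-25 + 43))²) + 41553 = (15 + 2*((9/8)*(-1)*18)²) + 41553 = (15 + 2*(-81/4)²) + 41553 = (15 + 2*(6561/16)) + 41553 = (15 + 6561/8) + 41553 = 6681/8 + 41553 = 339105/8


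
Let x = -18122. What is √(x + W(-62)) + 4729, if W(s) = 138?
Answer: 4729 + 8*I*√281 ≈ 4729.0 + 134.1*I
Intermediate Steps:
√(x + W(-62)) + 4729 = √(-18122 + 138) + 4729 = √(-17984) + 4729 = 8*I*√281 + 4729 = 4729 + 8*I*√281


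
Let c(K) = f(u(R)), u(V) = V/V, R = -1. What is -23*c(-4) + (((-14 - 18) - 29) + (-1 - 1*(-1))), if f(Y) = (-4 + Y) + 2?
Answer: -38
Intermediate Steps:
u(V) = 1
f(Y) = -2 + Y
c(K) = -1 (c(K) = -2 + 1 = -1)
-23*c(-4) + (((-14 - 18) - 29) + (-1 - 1*(-1))) = -23*(-1) + (((-14 - 18) - 29) + (-1 - 1*(-1))) = 23 + ((-32 - 29) + (-1 + 1)) = 23 + (-61 + 0) = 23 - 61 = -38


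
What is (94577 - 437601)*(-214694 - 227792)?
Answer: 151783317664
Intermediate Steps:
(94577 - 437601)*(-214694 - 227792) = -343024*(-442486) = 151783317664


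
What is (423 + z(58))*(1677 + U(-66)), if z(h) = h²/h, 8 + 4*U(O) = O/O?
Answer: 3223181/4 ≈ 8.0580e+5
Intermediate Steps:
U(O) = -7/4 (U(O) = -2 + (O/O)/4 = -2 + (¼)*1 = -2 + ¼ = -7/4)
z(h) = h
(423 + z(58))*(1677 + U(-66)) = (423 + 58)*(1677 - 7/4) = 481*(6701/4) = 3223181/4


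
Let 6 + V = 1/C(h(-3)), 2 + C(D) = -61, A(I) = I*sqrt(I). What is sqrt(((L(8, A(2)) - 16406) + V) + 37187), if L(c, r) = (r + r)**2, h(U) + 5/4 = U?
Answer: 2*sqrt(2293970)/21 ≈ 144.25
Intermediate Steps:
h(U) = -5/4 + U
A(I) = I**(3/2)
C(D) = -63 (C(D) = -2 - 61 = -63)
V = -379/63 (V = -6 + 1/(-63) = -6 - 1/63 = -379/63 ≈ -6.0159)
L(c, r) = 4*r**2 (L(c, r) = (2*r)**2 = 4*r**2)
sqrt(((L(8, A(2)) - 16406) + V) + 37187) = sqrt(((4*(2**(3/2))**2 - 16406) - 379/63) + 37187) = sqrt(((4*(2*sqrt(2))**2 - 16406) - 379/63) + 37187) = sqrt(((4*8 - 16406) - 379/63) + 37187) = sqrt(((32 - 16406) - 379/63) + 37187) = sqrt((-16374 - 379/63) + 37187) = sqrt(-1031941/63 + 37187) = sqrt(1310840/63) = 2*sqrt(2293970)/21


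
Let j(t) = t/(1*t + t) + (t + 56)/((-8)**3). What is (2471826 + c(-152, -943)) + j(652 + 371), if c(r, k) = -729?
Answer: 1265200841/512 ≈ 2.4711e+6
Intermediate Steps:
j(t) = 25/64 - t/512 (j(t) = t/(t + t) + (56 + t)/(-512) = t/((2*t)) + (56 + t)*(-1/512) = t*(1/(2*t)) + (-7/64 - t/512) = 1/2 + (-7/64 - t/512) = 25/64 - t/512)
(2471826 + c(-152, -943)) + j(652 + 371) = (2471826 - 729) + (25/64 - (652 + 371)/512) = 2471097 + (25/64 - 1/512*1023) = 2471097 + (25/64 - 1023/512) = 2471097 - 823/512 = 1265200841/512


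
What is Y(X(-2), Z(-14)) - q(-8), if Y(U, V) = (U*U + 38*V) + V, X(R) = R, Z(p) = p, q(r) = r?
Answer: -534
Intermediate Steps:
Y(U, V) = U² + 39*V (Y(U, V) = (U² + 38*V) + V = U² + 39*V)
Y(X(-2), Z(-14)) - q(-8) = ((-2)² + 39*(-14)) - 1*(-8) = (4 - 546) + 8 = -542 + 8 = -534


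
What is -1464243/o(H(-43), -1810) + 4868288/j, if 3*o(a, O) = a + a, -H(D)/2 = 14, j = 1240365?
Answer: 778408561459/9922920 ≈ 78446.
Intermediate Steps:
H(D) = -28 (H(D) = -2*14 = -28)
o(a, O) = 2*a/3 (o(a, O) = (a + a)/3 = (2*a)/3 = 2*a/3)
-1464243/o(H(-43), -1810) + 4868288/j = -1464243/((2/3)*(-28)) + 4868288/1240365 = -1464243/(-56/3) + 4868288*(1/1240365) = -1464243*(-3/56) + 4868288/1240365 = 4392729/56 + 4868288/1240365 = 778408561459/9922920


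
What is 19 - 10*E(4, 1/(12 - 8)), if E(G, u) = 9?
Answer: -71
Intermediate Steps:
19 - 10*E(4, 1/(12 - 8)) = 19 - 10*9 = 19 - 90 = -71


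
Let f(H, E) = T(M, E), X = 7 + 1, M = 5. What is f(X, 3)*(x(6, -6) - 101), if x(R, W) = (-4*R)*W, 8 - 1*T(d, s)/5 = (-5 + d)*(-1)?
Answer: 1720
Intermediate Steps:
T(d, s) = 15 + 5*d (T(d, s) = 40 - 5*(-5 + d)*(-1) = 40 - 5*(5 - d) = 40 + (-25 + 5*d) = 15 + 5*d)
x(R, W) = -4*R*W
X = 8
f(H, E) = 40 (f(H, E) = 15 + 5*5 = 15 + 25 = 40)
f(X, 3)*(x(6, -6) - 101) = 40*(-4*6*(-6) - 101) = 40*(144 - 101) = 40*43 = 1720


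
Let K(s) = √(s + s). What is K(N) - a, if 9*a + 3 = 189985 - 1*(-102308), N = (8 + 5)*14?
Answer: -97430/3 + 2*√91 ≈ -32458.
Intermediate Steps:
N = 182 (N = 13*14 = 182)
K(s) = √2*√s (K(s) = √(2*s) = √2*√s)
a = 97430/3 (a = -⅓ + (189985 - 1*(-102308))/9 = -⅓ + (189985 + 102308)/9 = -⅓ + (⅑)*292293 = -⅓ + 32477 = 97430/3 ≈ 32477.)
K(N) - a = √2*√182 - 1*97430/3 = 2*√91 - 97430/3 = -97430/3 + 2*√91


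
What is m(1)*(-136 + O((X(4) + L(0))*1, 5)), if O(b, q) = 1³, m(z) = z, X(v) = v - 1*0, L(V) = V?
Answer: -135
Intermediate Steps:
X(v) = v (X(v) = v + 0 = v)
O(b, q) = 1
m(1)*(-136 + O((X(4) + L(0))*1, 5)) = 1*(-136 + 1) = 1*(-135) = -135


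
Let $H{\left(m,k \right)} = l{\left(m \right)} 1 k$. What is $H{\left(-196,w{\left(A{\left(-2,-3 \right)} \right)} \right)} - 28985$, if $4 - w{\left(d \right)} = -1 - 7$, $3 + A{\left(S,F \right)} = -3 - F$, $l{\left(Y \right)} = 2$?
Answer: $-28961$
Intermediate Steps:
$A{\left(S,F \right)} = -6 - F$ ($A{\left(S,F \right)} = -3 - \left(3 + F\right) = -6 - F$)
$w{\left(d \right)} = 12$ ($w{\left(d \right)} = 4 - \left(-1 - 7\right) = 4 - -8 = 4 + 8 = 12$)
$H{\left(m,k \right)} = 2 k$ ($H{\left(m,k \right)} = 2 \cdot 1 k = 2 k$)
$H{\left(-196,w{\left(A{\left(-2,-3 \right)} \right)} \right)} - 28985 = 2 \cdot 12 - 28985 = 24 - 28985 = -28961$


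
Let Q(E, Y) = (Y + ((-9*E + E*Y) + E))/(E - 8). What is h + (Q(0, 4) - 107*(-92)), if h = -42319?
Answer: -64951/2 ≈ -32476.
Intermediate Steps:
Q(E, Y) = (Y - 8*E + E*Y)/(-8 + E) (Q(E, Y) = (Y + (-8*E + E*Y))/(-8 + E) = (Y - 8*E + E*Y)/(-8 + E))
h + (Q(0, 4) - 107*(-92)) = -42319 + ((4 - 8*0 + 0*4)/(-8 + 0) - 107*(-92)) = -42319 + ((4 + 0 + 0)/(-8) + 9844) = -42319 + (-1/8*4 + 9844) = -42319 + (-1/2 + 9844) = -42319 + 19687/2 = -64951/2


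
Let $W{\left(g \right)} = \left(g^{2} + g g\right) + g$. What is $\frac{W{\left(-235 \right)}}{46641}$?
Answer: $\frac{15745}{6663} \approx 2.363$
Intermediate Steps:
$W{\left(g \right)} = g + 2 g^{2}$ ($W{\left(g \right)} = \left(g^{2} + g^{2}\right) + g = 2 g^{2} + g = g + 2 g^{2}$)
$\frac{W{\left(-235 \right)}}{46641} = \frac{\left(-235\right) \left(1 + 2 \left(-235\right)\right)}{46641} = - 235 \left(1 - 470\right) \frac{1}{46641} = \left(-235\right) \left(-469\right) \frac{1}{46641} = 110215 \cdot \frac{1}{46641} = \frac{15745}{6663}$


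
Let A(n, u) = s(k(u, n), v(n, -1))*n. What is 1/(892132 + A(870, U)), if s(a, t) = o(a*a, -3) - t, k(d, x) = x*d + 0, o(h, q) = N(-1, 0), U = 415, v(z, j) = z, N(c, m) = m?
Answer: 1/135232 ≈ 7.3947e-6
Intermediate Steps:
o(h, q) = 0
k(d, x) = d*x (k(d, x) = d*x + 0 = d*x)
s(a, t) = -t (s(a, t) = 0 - t = -t)
A(n, u) = -n² (A(n, u) = (-n)*n = -n²)
1/(892132 + A(870, U)) = 1/(892132 - 1*870²) = 1/(892132 - 1*756900) = 1/(892132 - 756900) = 1/135232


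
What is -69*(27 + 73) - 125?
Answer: -7025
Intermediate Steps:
-69*(27 + 73) - 125 = -69*100 - 125 = -6900 - 125 = -7025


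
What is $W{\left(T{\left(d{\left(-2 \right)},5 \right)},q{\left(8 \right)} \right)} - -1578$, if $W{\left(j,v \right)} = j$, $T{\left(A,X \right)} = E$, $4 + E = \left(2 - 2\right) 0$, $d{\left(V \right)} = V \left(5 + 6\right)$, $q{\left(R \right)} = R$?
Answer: $1574$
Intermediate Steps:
$d{\left(V \right)} = 11 V$ ($d{\left(V \right)} = V 11 = 11 V$)
$E = -4$ ($E = -4 + \left(2 - 2\right) 0 = -4 + 0 \cdot 0 = -4 + 0 = -4$)
$T{\left(A,X \right)} = -4$
$W{\left(T{\left(d{\left(-2 \right)},5 \right)},q{\left(8 \right)} \right)} - -1578 = -4 - -1578 = -4 + 1578 = 1574$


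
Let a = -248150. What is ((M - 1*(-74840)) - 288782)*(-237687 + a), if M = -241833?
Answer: 221432358675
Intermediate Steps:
((M - 1*(-74840)) - 288782)*(-237687 + a) = ((-241833 - 1*(-74840)) - 288782)*(-237687 - 248150) = ((-241833 + 74840) - 288782)*(-485837) = (-166993 - 288782)*(-485837) = -455775*(-485837) = 221432358675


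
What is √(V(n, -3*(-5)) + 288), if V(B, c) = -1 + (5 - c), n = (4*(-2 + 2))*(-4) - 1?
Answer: √277 ≈ 16.643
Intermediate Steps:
n = -1 (n = (4*0)*(-4) - 1 = 0*(-4) - 1 = 0 - 1 = -1)
V(B, c) = 4 - c
√(V(n, -3*(-5)) + 288) = √((4 - (-3)*(-5)) + 288) = √((4 - 1*15) + 288) = √((4 - 15) + 288) = √(-11 + 288) = √277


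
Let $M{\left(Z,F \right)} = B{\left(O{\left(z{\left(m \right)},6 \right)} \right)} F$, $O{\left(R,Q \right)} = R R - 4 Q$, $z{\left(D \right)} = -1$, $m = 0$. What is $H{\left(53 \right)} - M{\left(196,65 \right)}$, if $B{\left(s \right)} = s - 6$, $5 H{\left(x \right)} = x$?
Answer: $\frac{9478}{5} \approx 1895.6$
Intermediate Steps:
$H{\left(x \right)} = \frac{x}{5}$
$O{\left(R,Q \right)} = R^{2} - 4 Q$
$B{\left(s \right)} = -6 + s$
$M{\left(Z,F \right)} = - 29 F$ ($M{\left(Z,F \right)} = \left(-6 + \left(\left(-1\right)^{2} - 24\right)\right) F = \left(-6 + \left(1 - 24\right)\right) F = \left(-6 - 23\right) F = - 29 F$)
$H{\left(53 \right)} - M{\left(196,65 \right)} = \frac{1}{5} \cdot 53 - \left(-29\right) 65 = \frac{53}{5} - -1885 = \frac{53}{5} + 1885 = \frac{9478}{5}$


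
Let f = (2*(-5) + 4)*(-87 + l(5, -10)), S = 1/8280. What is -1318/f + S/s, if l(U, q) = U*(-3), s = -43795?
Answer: -13276016317/6164584200 ≈ -2.1536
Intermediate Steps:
S = 1/8280 ≈ 0.00012077
l(U, q) = -3*U
f = 612 (f = (2*(-5) + 4)*(-87 - 3*5) = (-10 + 4)*(-87 - 15) = -6*(-102) = 612)
-1318/f + S/s = -1318/612 + (1/8280)/(-43795) = -1318*1/612 + (1/8280)*(-1/43795) = -659/306 - 1/362622600 = -13276016317/6164584200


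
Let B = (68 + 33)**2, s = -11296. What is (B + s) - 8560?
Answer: -9655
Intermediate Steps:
B = 10201 (B = 101**2 = 10201)
(B + s) - 8560 = (10201 - 11296) - 8560 = -1095 - 8560 = -9655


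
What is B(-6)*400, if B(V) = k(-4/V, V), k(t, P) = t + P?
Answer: -6400/3 ≈ -2133.3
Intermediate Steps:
k(t, P) = P + t
B(V) = V - 4/V
B(-6)*400 = (-6 - 4/(-6))*400 = (-6 - 4*(-⅙))*400 = (-6 + ⅔)*400 = -16/3*400 = -6400/3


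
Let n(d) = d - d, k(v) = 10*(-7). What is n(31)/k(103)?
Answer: 0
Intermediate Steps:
k(v) = -70
n(d) = 0
n(31)/k(103) = 0/(-70) = 0*(-1/70) = 0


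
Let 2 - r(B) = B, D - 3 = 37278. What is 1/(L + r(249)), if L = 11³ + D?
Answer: 1/38365 ≈ 2.6065e-5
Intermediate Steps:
D = 37281 (D = 3 + 37278 = 37281)
r(B) = 2 - B
L = 38612 (L = 11³ + 37281 = 1331 + 37281 = 38612)
1/(L + r(249)) = 1/(38612 + (2 - 1*249)) = 1/(38612 + (2 - 249)) = 1/(38612 - 247) = 1/38365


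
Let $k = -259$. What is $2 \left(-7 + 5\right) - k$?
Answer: $255$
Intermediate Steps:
$2 \left(-7 + 5\right) - k = 2 \left(-7 + 5\right) - -259 = 2 \left(-2\right) + 259 = -4 + 259 = 255$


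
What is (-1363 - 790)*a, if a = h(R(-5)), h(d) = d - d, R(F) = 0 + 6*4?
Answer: 0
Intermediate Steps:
R(F) = 24 (R(F) = 0 + 24 = 24)
h(d) = 0
a = 0
(-1363 - 790)*a = (-1363 - 790)*0 = -2153*0 = 0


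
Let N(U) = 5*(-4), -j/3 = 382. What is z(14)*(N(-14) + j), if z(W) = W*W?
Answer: -228536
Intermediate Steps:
z(W) = W²
j = -1146 (j = -3*382 = -1146)
N(U) = -20
z(14)*(N(-14) + j) = 14²*(-20 - 1146) = 196*(-1166) = -228536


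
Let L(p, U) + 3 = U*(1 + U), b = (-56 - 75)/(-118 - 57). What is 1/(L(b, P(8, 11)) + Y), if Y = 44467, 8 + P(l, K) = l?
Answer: 1/44464 ≈ 2.2490e-5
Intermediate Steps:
P(l, K) = -8 + l
b = 131/175 (b = -131/(-175) = -131*(-1/175) = 131/175 ≈ 0.74857)
L(p, U) = -3 + U*(1 + U)
1/(L(b, P(8, 11)) + Y) = 1/((-3 + (-8 + 8) + (-8 + 8)²) + 44467) = 1/((-3 + 0 + 0²) + 44467) = 1/((-3 + 0 + 0) + 44467) = 1/(-3 + 44467) = 1/44464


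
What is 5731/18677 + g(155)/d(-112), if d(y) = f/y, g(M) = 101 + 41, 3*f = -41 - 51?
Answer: 222911069/429571 ≈ 518.92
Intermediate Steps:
f = -92/3 (f = (-41 - 51)/3 = (⅓)*(-92) = -92/3 ≈ -30.667)
g(M) = 142
d(y) = -92/(3*y)
5731/18677 + g(155)/d(-112) = 5731/18677 + 142/((-92/3/(-112))) = 5731*(1/18677) + 142/((-92/3*(-1/112))) = 5731/18677 + 142/(23/84) = 5731/18677 + 142*(84/23) = 5731/18677 + 11928/23 = 222911069/429571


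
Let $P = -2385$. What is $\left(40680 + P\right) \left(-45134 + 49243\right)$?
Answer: $157354155$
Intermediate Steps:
$\left(40680 + P\right) \left(-45134 + 49243\right) = \left(40680 - 2385\right) \left(-45134 + 49243\right) = 38295 \cdot 4109 = 157354155$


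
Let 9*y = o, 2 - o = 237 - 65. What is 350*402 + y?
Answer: 1266130/9 ≈ 1.4068e+5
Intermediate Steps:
o = -170 (o = 2 - (237 - 65) = 2 - 1*172 = 2 - 172 = -170)
y = -170/9 (y = (⅑)*(-170) = -170/9 ≈ -18.889)
350*402 + y = 350*402 - 170/9 = 140700 - 170/9 = 1266130/9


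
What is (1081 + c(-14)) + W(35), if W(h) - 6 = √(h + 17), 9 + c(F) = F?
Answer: 1064 + 2*√13 ≈ 1071.2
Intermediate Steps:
c(F) = -9 + F
W(h) = 6 + √(17 + h) (W(h) = 6 + √(h + 17) = 6 + √(17 + h))
(1081 + c(-14)) + W(35) = (1081 + (-9 - 14)) + (6 + √(17 + 35)) = (1081 - 23) + (6 + √52) = 1058 + (6 + 2*√13) = 1064 + 2*√13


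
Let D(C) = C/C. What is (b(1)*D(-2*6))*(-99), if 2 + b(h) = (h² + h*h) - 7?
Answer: 693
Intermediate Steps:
D(C) = 1
b(h) = -9 + 2*h² (b(h) = -2 + ((h² + h*h) - 7) = -2 + ((h² + h²) - 7) = -2 + (2*h² - 7) = -2 + (-7 + 2*h²) = -9 + 2*h²)
(b(1)*D(-2*6))*(-99) = ((-9 + 2*1²)*1)*(-99) = ((-9 + 2*1)*1)*(-99) = ((-9 + 2)*1)*(-99) = -7*1*(-99) = -7*(-99) = 693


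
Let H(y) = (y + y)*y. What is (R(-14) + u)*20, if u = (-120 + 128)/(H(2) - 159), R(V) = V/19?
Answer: -45320/2869 ≈ -15.796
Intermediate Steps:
R(V) = V/19 (R(V) = V*(1/19) = V/19)
H(y) = 2*y² (H(y) = (2*y)*y = 2*y²)
u = -8/151 (u = (-120 + 128)/(2*2² - 159) = 8/(2*4 - 159) = 8/(8 - 159) = 8/(-151) = 8*(-1/151) = -8/151 ≈ -0.052980)
(R(-14) + u)*20 = ((1/19)*(-14) - 8/151)*20 = (-14/19 - 8/151)*20 = -2266/2869*20 = -45320/2869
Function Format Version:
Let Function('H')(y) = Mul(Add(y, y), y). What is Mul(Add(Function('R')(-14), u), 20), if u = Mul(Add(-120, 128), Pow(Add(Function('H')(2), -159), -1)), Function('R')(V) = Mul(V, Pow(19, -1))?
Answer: Rational(-45320, 2869) ≈ -15.796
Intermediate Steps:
Function('R')(V) = Mul(Rational(1, 19), V) (Function('R')(V) = Mul(V, Rational(1, 19)) = Mul(Rational(1, 19), V))
Function('H')(y) = Mul(2, Pow(y, 2)) (Function('H')(y) = Mul(Mul(2, y), y) = Mul(2, Pow(y, 2)))
u = Rational(-8, 151) (u = Mul(Add(-120, 128), Pow(Add(Mul(2, Pow(2, 2)), -159), -1)) = Mul(8, Pow(Add(Mul(2, 4), -159), -1)) = Mul(8, Pow(Add(8, -159), -1)) = Mul(8, Pow(-151, -1)) = Mul(8, Rational(-1, 151)) = Rational(-8, 151) ≈ -0.052980)
Mul(Add(Function('R')(-14), u), 20) = Mul(Add(Mul(Rational(1, 19), -14), Rational(-8, 151)), 20) = Mul(Add(Rational(-14, 19), Rational(-8, 151)), 20) = Mul(Rational(-2266, 2869), 20) = Rational(-45320, 2869)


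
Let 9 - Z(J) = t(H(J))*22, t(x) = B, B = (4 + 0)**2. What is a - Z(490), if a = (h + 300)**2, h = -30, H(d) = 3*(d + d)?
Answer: 73243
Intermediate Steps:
H(d) = 6*d (H(d) = 3*(2*d) = 6*d)
B = 16 (B = 4**2 = 16)
t(x) = 16
Z(J) = -343 (Z(J) = 9 - 16*22 = 9 - 1*352 = 9 - 352 = -343)
a = 72900 (a = (-30 + 300)**2 = 270**2 = 72900)
a - Z(490) = 72900 - 1*(-343) = 72900 + 343 = 73243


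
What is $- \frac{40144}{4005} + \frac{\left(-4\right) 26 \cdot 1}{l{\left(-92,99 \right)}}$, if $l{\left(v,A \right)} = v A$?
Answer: $- \frac{10144862}{1013265} \approx -10.012$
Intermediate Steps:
$l{\left(v,A \right)} = A v$
$- \frac{40144}{4005} + \frac{\left(-4\right) 26 \cdot 1}{l{\left(-92,99 \right)}} = - \frac{40144}{4005} + \frac{\left(-4\right) 26 \cdot 1}{99 \left(-92\right)} = \left(-40144\right) \frac{1}{4005} + \frac{\left(-104\right) 1}{-9108} = - \frac{40144}{4005} - - \frac{26}{2277} = - \frac{40144}{4005} + \frac{26}{2277} = - \frac{10144862}{1013265}$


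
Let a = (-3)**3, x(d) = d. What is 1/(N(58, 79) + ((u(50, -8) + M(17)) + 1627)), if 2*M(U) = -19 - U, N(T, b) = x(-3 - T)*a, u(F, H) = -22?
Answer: 1/3234 ≈ 0.00030921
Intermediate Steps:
a = -27
N(T, b) = 81 + 27*T (N(T, b) = (-3 - T)*(-27) = 81 + 27*T)
M(U) = -19/2 - U/2 (M(U) = (-19 - U)/2 = -19/2 - U/2)
1/(N(58, 79) + ((u(50, -8) + M(17)) + 1627)) = 1/((81 + 27*58) + ((-22 + (-19/2 - 1/2*17)) + 1627)) = 1/((81 + 1566) + ((-22 + (-19/2 - 17/2)) + 1627)) = 1/(1647 + ((-22 - 18) + 1627)) = 1/(1647 + (-40 + 1627)) = 1/(1647 + 1587) = 1/3234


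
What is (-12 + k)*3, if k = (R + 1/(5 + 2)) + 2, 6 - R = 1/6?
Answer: -169/14 ≈ -12.071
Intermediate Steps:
R = 35/6 (R = 6 - 1/6 = 6 - 1*⅙ = 6 - ⅙ = 35/6 ≈ 5.8333)
k = 335/42 (k = (35/6 + 1/(5 + 2)) + 2 = (35/6 + 1/7) + 2 = (35/6 + ⅐) + 2 = 251/42 + 2 = 335/42 ≈ 7.9762)
(-12 + k)*3 = (-12 + 335/42)*3 = -169/42*3 = -169/14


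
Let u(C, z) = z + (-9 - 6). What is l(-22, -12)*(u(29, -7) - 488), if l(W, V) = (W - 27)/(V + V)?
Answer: -4165/4 ≈ -1041.3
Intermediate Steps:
u(C, z) = -15 + z (u(C, z) = z - 15 = -15 + z)
l(W, V) = (-27 + W)/(2*V) (l(W, V) = (-27 + W)/((2*V)) = (-27 + W)*(1/(2*V)) = (-27 + W)/(2*V))
l(-22, -12)*(u(29, -7) - 488) = ((1/2)*(-27 - 22)/(-12))*((-15 - 7) - 488) = ((1/2)*(-1/12)*(-49))*(-22 - 488) = (49/24)*(-510) = -4165/4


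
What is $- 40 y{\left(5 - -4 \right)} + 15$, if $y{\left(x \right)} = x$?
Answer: $-345$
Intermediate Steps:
$- 40 y{\left(5 - -4 \right)} + 15 = - 40 \left(5 - -4\right) + 15 = - 40 \left(5 + 4\right) + 15 = \left(-40\right) 9 + 15 = -360 + 15 = -345$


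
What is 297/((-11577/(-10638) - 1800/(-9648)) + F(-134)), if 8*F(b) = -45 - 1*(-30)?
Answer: -282247416/570353 ≈ -494.86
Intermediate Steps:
F(b) = -15/8 (F(b) = (-45 - 1*(-30))/8 = (-45 + 30)/8 = (⅛)*(-15) = -15/8)
297/((-11577/(-10638) - 1800/(-9648)) + F(-134)) = 297/((-11577/(-10638) - 1800/(-9648)) - 15/8) = 297/((-11577*(-1/10638) - 1800*(-1/9648)) - 15/8) = 297/((3859/3546 + 25/134) - 15/8) = 297/(151439/118791 - 15/8) = 297/(-570353/950328) = 297*(-950328/570353) = -282247416/570353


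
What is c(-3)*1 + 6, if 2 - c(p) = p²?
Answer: -1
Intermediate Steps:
c(p) = 2 - p²
c(-3)*1 + 6 = (2 - 1*(-3)²)*1 + 6 = (2 - 1*9)*1 + 6 = (2 - 9)*1 + 6 = -7*1 + 6 = -7 + 6 = -1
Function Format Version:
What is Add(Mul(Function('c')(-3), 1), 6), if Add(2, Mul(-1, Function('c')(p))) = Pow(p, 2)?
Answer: -1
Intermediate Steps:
Function('c')(p) = Add(2, Mul(-1, Pow(p, 2)))
Add(Mul(Function('c')(-3), 1), 6) = Add(Mul(Add(2, Mul(-1, Pow(-3, 2))), 1), 6) = Add(Mul(Add(2, Mul(-1, 9)), 1), 6) = Add(Mul(Add(2, -9), 1), 6) = Add(Mul(-7, 1), 6) = Add(-7, 6) = -1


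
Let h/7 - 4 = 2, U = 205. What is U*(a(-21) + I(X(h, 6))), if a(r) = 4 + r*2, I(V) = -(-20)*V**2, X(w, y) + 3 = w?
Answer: 6228310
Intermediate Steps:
h = 42 (h = 28 + 7*2 = 28 + 14 = 42)
X(w, y) = -3 + w
I(V) = 20*V**2
a(r) = 4 + 2*r
U*(a(-21) + I(X(h, 6))) = 205*((4 + 2*(-21)) + 20*(-3 + 42)**2) = 205*((4 - 42) + 20*39**2) = 205*(-38 + 20*1521) = 205*(-38 + 30420) = 205*30382 = 6228310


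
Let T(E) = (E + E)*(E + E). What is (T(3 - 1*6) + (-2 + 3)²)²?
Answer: 1369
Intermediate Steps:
T(E) = 4*E² (T(E) = (2*E)*(2*E) = 4*E²)
(T(3 - 1*6) + (-2 + 3)²)² = (4*(3 - 1*6)² + (-2 + 3)²)² = (4*(3 - 6)² + 1²)² = (4*(-3)² + 1)² = (4*9 + 1)² = (36 + 1)² = 37² = 1369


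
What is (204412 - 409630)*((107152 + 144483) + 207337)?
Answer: -94189315896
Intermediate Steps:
(204412 - 409630)*((107152 + 144483) + 207337) = -205218*(251635 + 207337) = -205218*458972 = -94189315896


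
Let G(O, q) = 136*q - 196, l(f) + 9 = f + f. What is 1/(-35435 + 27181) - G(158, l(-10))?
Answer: 34171559/8254 ≈ 4140.0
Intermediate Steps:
l(f) = -9 + 2*f (l(f) = -9 + (f + f) = -9 + 2*f)
G(O, q) = -196 + 136*q
1/(-35435 + 27181) - G(158, l(-10)) = 1/(-35435 + 27181) - (-196 + 136*(-9 + 2*(-10))) = 1/(-8254) - (-196 + 136*(-9 - 20)) = -1/8254 - (-196 + 136*(-29)) = -1/8254 - (-196 - 3944) = -1/8254 - 1*(-4140) = -1/8254 + 4140 = 34171559/8254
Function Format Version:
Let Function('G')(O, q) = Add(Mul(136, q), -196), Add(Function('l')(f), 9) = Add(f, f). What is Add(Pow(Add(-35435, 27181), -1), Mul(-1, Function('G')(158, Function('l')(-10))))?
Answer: Rational(34171559, 8254) ≈ 4140.0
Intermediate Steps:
Function('l')(f) = Add(-9, Mul(2, f)) (Function('l')(f) = Add(-9, Add(f, f)) = Add(-9, Mul(2, f)))
Function('G')(O, q) = Add(-196, Mul(136, q))
Add(Pow(Add(-35435, 27181), -1), Mul(-1, Function('G')(158, Function('l')(-10)))) = Add(Pow(Add(-35435, 27181), -1), Mul(-1, Add(-196, Mul(136, Add(-9, Mul(2, -10)))))) = Add(Pow(-8254, -1), Mul(-1, Add(-196, Mul(136, Add(-9, -20))))) = Add(Rational(-1, 8254), Mul(-1, Add(-196, Mul(136, -29)))) = Add(Rational(-1, 8254), Mul(-1, Add(-196, -3944))) = Add(Rational(-1, 8254), Mul(-1, -4140)) = Add(Rational(-1, 8254), 4140) = Rational(34171559, 8254)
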